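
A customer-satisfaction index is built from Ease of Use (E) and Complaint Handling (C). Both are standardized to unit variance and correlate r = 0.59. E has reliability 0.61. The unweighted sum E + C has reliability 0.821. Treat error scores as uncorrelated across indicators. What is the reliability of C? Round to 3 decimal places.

0.821

Var(E+C) = 2 + 2·0.59 = 3.180.
True-score variance = ρ_E + ρ_C + 2·0.59, so 0.821 = (0.61 + ρ_C + 1.18) / 3.180.
ρ_C = 0.821·3.180 − 0.61 − 1.18 = 0.821.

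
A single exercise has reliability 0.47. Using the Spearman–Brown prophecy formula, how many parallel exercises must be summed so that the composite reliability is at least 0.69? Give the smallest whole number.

k ≥ ρ*(1−ρ₁)/(ρ₁(1−ρ*)) = 0.69·0.53 / (0.47·0.31) = 2.510.
Smallest integer k = 3.

3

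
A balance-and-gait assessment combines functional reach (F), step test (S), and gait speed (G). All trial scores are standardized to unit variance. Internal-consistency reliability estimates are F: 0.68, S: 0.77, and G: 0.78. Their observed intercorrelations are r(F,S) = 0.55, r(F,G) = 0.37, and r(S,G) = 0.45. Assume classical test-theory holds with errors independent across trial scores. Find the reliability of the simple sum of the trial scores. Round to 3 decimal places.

0.866

Var(F+S+G) = 3 + 2·[0.55 + 0.37 + 0.45] = 3 + 2.74 = 5.74.
Because errors are independent across components, Cov(Tᵢ,Tⱼ) = Cov(Xᵢ,Xⱼ); the off-diagonal part of the true-score variance is the same as above.
True-score variance = [0.68 + 0.77 + 0.78] + 2.74 = 2.23 + 2.74 = 4.97.
Reliability = 4.97 / 5.74 = 0.866.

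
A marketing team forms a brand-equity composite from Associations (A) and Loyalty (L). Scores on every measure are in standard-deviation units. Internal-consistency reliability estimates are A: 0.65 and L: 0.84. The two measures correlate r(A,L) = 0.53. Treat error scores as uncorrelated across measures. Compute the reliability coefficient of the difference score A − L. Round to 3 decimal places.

Var(A−L) = 1 + 1 − 2·0.53 = 2 − 1.06 = 0.94.
Because errors are independent across components, Cov(Tᵢ,Tⱼ) = Cov(Xᵢ,Xⱼ); the off-diagonal part of the true-score variance is the same as above.
True-score variance = [0.65 + 0.84] − 1.06 = 1.49 − 1.06 = 0.43.
Reliability = 0.43 / 0.94 = 0.457.

0.457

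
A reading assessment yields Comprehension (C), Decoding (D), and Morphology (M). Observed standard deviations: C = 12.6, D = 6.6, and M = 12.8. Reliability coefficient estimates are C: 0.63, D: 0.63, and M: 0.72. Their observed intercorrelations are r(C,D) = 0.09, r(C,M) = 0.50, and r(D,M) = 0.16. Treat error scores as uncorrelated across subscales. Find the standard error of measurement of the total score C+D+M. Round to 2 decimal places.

Var(total) = 366.16 + 203.282 = 569.442.
True-score variance = 245.426 + 203.282 = 448.709, so reliability = 0.7880.
Error variance = 569.442 − 448.709 = 120.734; SEM = √120.734 = 10.99.

10.99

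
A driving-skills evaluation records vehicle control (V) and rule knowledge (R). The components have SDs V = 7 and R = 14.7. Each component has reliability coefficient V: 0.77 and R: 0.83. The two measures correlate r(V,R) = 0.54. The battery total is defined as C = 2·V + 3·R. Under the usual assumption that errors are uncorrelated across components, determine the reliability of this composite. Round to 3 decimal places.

Var(C) = 2²·7² + 3²·14.7² + 2·[6·7·14.7·0.54] = 2140.81 + 666.792 = 2807.6.
With uncorrelated errors the cross-covariances are all true-score covariance, so they carry over unchanged; only the diagonal terms shrink to ρᵢσᵢ².
True-score variance = [2²·7²·0.77 + 3²·14.7²·0.83] + 666.792 = 1765.11 + 666.792 = 2431.9.
Reliability = 2431.9 / 2807.6 = 0.866.

0.866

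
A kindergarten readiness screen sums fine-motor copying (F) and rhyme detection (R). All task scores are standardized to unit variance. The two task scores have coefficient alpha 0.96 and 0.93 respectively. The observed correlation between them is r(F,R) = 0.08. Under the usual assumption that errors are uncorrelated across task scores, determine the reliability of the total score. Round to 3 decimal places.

Var(F+R) = 2 + 2·[0.08] = 2 + 0.16 = 2.16.
Because errors are independent across components, Cov(Tᵢ,Tⱼ) = Cov(Xᵢ,Xⱼ); the off-diagonal part of the true-score variance is the same as above.
True-score variance = [0.96 + 0.93] + 0.16 = 1.89 + 0.16 = 2.05.
Reliability = 2.05 / 2.16 = 0.949.

0.949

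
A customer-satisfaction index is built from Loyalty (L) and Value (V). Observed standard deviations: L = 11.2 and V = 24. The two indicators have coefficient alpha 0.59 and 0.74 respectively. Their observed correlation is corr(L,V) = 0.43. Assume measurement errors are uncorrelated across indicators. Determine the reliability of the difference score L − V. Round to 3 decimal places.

Var(L−V) = 11.2² + 24² − 2·11.2·24·0.43 = 701.44 − 231.168 = 470.272.
With uncorrelated errors the cross-covariances are all true-score covariance, so they carry over unchanged; only the diagonal terms shrink to ρᵢσᵢ².
True-score variance = [11.2²·0.59 + 24²·0.74] − 231.168 = 500.25 − 231.168 = 269.082.
Reliability = 269.082 / 470.272 = 0.572.

0.572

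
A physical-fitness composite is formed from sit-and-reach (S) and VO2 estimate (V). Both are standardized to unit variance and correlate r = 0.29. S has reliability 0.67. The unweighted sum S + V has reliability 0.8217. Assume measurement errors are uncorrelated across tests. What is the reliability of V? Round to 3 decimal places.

0.870

Var(S+V) = 2 + 2·0.29 = 2.580.
True-score variance = ρ_S + ρ_V + 2·0.29, so 0.8217 = (0.67 + ρ_V + 0.58) / 2.580.
ρ_V = 0.8217·2.580 − 0.67 − 0.58 = 0.870.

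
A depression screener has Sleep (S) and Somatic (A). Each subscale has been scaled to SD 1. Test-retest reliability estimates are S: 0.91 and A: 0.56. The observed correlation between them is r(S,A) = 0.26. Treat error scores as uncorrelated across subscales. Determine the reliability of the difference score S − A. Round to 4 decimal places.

Var(S−A) = 1 + 1 − 2·0.26 = 2 − 0.52 = 1.48.
Under uncorrelated errors the observed covariances equal the true-score covariances, so only the own-variance terms attenuate.
True-score variance = [0.91 + 0.56] − 0.52 = 1.47 − 0.52 = 0.95.
Reliability = 0.95 / 1.48 = 0.6419.

0.6419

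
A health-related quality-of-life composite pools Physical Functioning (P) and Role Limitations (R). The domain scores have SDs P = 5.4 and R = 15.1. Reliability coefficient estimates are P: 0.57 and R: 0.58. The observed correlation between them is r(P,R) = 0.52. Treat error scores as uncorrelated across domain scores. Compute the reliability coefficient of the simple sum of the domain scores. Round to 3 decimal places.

Var(P+R) = 5.4² + 15.1² + 2·[5.4·15.1·0.52] = 257.17 + 84.8016 = 341.972.
Because errors are independent across components, Cov(Tᵢ,Tⱼ) = Cov(Xᵢ,Xⱼ); the off-diagonal part of the true-score variance is the same as above.
True-score variance = [5.4²·0.57 + 15.1²·0.58] + 84.8016 = 148.867 + 84.8016 = 233.669.
Reliability = 233.669 / 341.972 = 0.683.

0.683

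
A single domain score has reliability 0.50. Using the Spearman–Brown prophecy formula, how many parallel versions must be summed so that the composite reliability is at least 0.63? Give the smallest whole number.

2

k ≥ ρ*(1−ρ₁)/(ρ₁(1−ρ*)) = 0.63·0.50 / (0.50·0.37) = 1.703.
Smallest integer k = 2.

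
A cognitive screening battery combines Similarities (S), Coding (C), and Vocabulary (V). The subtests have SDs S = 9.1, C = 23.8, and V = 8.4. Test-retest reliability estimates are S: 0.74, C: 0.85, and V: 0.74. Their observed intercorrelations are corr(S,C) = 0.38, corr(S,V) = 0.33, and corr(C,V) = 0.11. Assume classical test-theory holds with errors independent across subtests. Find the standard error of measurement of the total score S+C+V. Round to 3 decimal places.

11.173

Var(total) = 719.81 + 259.034 = 978.844.
True-score variance = 594.968 + 259.034 = 854.001, so reliability = 0.8725.
Error variance = 978.844 − 854.001 = 124.842; SEM = √124.842 = 11.173.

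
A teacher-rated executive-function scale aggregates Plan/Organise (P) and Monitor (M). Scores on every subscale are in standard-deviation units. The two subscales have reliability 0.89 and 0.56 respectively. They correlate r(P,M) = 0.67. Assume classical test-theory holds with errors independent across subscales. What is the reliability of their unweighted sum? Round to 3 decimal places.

0.835

Var(P+M) = 2 + 2·[0.67] = 2 + 1.34 = 3.34.
Because errors are independent across components, Cov(Tᵢ,Tⱼ) = Cov(Xᵢ,Xⱼ); the off-diagonal part of the true-score variance is the same as above.
True-score variance = [0.89 + 0.56] + 1.34 = 1.45 + 1.34 = 2.79.
Reliability = 2.79 / 3.34 = 0.835.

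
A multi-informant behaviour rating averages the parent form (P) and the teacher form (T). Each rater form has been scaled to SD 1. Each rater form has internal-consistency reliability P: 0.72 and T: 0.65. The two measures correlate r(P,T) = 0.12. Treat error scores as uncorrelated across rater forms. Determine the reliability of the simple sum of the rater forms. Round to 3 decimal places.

Var(P+T) = 2 + 2·[0.12] = 2 + 0.24 = 2.24.
Under uncorrelated errors the observed covariances equal the true-score covariances, so only the own-variance terms attenuate.
True-score variance = [0.72 + 0.65] + 0.24 = 1.37 + 0.24 = 1.61.
Reliability = 1.61 / 2.24 = 0.719.

0.719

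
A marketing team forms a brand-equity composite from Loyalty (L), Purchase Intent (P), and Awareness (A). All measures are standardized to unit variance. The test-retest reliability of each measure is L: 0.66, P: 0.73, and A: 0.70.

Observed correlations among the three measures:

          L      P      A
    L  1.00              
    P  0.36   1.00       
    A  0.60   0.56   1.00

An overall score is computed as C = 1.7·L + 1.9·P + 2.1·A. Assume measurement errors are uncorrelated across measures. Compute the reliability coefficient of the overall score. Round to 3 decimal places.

0.851

Var(C) = 1.7² + 1.9² + 2.1² + 2·[3.23·0.36 + 3.57·0.60 + 3.99·0.56] = 10.91 + 11.0784 = 21.9884.
Because errors are independent across components, Cov(Tᵢ,Tⱼ) = Cov(Xᵢ,Xⱼ); the off-diagonal part of the true-score variance is the same as above.
True-score variance = [1.7²·0.66 + 1.9²·0.73 + 2.1²·0.70] + 11.0784 = 7.6297 + 11.0784 = 18.7081.
Reliability = 18.7081 / 21.9884 = 0.851.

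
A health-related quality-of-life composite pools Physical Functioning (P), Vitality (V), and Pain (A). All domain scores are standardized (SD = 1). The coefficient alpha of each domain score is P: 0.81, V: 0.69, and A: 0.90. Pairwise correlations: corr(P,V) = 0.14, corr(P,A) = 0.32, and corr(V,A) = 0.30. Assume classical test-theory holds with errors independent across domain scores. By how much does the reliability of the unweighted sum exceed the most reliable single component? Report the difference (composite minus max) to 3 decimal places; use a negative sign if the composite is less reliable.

Var(sum) = 3 + 1.52 = 4.52; true-score variance = 2.4 + 1.52 = 3.92; composite reliability = 0.8673.
Max component reliability = 0.9000.
Difference = 0.8673 − 0.9000 = -0.033.

-0.033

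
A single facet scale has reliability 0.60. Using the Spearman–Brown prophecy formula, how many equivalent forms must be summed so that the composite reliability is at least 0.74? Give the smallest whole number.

2

k ≥ ρ*(1−ρ₁)/(ρ₁(1−ρ*)) = 0.74·0.40 / (0.60·0.26) = 1.897.
Smallest integer k = 2.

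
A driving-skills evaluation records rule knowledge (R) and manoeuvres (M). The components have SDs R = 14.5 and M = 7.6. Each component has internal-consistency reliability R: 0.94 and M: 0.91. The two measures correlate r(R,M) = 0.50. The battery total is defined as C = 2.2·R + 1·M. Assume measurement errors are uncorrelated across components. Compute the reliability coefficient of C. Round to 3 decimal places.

0.950

Var(C) = 2.2²·14.5² + 7.6² + 2·[2.2·14.5·7.6·0.50] = 1075.37 + 242.44 = 1317.81.
Because errors are independent across components, Cov(Tᵢ,Tⱼ) = Cov(Xᵢ,Xⱼ); the off-diagonal part of the true-score variance is the same as above.
True-score variance = [2.2²·14.5²·0.94 + 7.6²·0.91] + 242.44 = 1009.12 + 242.44 = 1251.56.
Reliability = 1251.56 / 1317.81 = 0.950.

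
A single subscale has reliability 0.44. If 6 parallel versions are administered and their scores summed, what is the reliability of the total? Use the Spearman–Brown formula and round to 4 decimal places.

0.8250

ρ_k = kρ / (1 + (k−1)ρ) = 6·0.44 / (1 + 5·0.44) = 2.640 / 3.200 = 0.8250.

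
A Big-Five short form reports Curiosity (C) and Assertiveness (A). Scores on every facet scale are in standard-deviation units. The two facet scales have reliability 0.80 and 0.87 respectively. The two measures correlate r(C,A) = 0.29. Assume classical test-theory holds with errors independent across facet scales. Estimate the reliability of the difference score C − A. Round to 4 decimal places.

Var(C−A) = 1 + 1 − 2·0.29 = 2 − 0.58 = 1.42.
Because errors are independent across components, Cov(Tᵢ,Tⱼ) = Cov(Xᵢ,Xⱼ); the off-diagonal part of the true-score variance is the same as above.
True-score variance = [0.80 + 0.87] − 0.58 = 1.67 − 0.58 = 1.09.
Reliability = 1.09 / 1.42 = 0.7676.

0.7676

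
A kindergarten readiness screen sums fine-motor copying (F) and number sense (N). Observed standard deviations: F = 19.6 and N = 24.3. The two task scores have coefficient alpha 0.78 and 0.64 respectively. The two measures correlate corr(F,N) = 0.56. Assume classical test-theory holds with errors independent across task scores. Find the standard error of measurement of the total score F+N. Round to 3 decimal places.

Var(total) = 974.65 + 533.434 = 1508.08.
True-score variance = 677.558 + 533.434 = 1210.99, so reliability = 0.8030.
Error variance = 1508.08 − 1210.99 = 297.092; SEM = √297.092 = 17.236.

17.236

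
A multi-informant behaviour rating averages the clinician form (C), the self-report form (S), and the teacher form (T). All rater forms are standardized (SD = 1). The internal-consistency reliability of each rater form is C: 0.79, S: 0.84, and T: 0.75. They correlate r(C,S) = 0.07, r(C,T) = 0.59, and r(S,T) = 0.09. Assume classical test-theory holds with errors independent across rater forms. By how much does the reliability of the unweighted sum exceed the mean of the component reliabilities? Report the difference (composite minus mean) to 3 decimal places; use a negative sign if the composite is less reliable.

0.069

Var(sum) = 3 + 1.5 = 4.5; true-score variance = 2.38 + 1.5 = 3.88; composite reliability = 0.8622.
Mean component reliability = 0.7933.
Difference = 0.8622 − 0.7933 = 0.069.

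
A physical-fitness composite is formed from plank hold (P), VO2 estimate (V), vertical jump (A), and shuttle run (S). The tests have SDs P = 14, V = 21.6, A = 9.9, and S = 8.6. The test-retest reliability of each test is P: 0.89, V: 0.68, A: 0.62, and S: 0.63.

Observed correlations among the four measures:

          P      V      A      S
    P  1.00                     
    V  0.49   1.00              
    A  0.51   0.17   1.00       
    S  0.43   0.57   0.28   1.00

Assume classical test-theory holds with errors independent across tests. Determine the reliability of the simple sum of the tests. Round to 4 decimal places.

0.8621

Var(P+V+A+S) = 14² + 21.6² + 9.9² + 8.6² + 2·[14·21.6·0.49 + 14·9.9·0.51 + 14·8.6·0.43 + 21.6·9.9·0.17 + 21.6·8.6·0.57 + 9.9·8.6·0.28] = 834.53 + 873.418 = 1707.95.
With uncorrelated errors the cross-covariances are all true-score covariance, so they carry over unchanged; only the diagonal terms shrink to ρᵢσᵢ².
True-score variance = [14²·0.89 + 21.6²·0.68 + 9.9²·0.62 + 8.6²·0.63] + 873.418 = 599.062 + 873.418 = 1472.48.
Reliability = 1472.48 / 1707.95 = 0.8621.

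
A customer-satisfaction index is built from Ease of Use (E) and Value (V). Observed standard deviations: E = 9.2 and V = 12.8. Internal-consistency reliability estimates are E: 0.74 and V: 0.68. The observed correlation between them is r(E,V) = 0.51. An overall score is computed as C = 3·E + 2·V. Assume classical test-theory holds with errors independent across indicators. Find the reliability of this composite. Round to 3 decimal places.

0.809

Var(C) = 3²·9.2² + 2²·12.8² + 2·[6·9.2·12.8·0.51] = 1417.12 + 720.691 = 2137.81.
Because errors are independent across components, Cov(Tᵢ,Tⱼ) = Cov(Xᵢ,Xⱼ); the off-diagonal part of the true-score variance is the same as above.
True-score variance = [3²·9.2²·0.74 + 2²·12.8²·0.68] + 720.691 = 1009.35 + 720.691 = 1730.04.
Reliability = 1730.04 / 2137.81 = 0.809.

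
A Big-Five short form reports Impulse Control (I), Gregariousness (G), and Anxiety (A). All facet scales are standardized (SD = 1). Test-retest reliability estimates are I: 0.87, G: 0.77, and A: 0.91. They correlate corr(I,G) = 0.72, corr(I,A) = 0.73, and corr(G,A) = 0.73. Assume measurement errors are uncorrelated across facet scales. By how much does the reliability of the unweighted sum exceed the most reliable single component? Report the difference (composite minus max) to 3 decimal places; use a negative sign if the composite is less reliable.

0.029

Var(sum) = 3 + 4.36 = 7.36; true-score variance = 2.55 + 4.36 = 6.91; composite reliability = 0.9389.
Max component reliability = 0.9100.
Difference = 0.9389 − 0.9100 = 0.029.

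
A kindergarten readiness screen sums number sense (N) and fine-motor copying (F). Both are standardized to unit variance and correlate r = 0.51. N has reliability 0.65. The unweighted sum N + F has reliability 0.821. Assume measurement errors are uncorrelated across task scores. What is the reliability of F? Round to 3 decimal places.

Var(N+F) = 2 + 2·0.51 = 3.020.
True-score variance = ρ_N + ρ_F + 2·0.51, so 0.821 = (0.65 + ρ_F + 1.02) / 3.020.
ρ_F = 0.821·3.020 − 0.65 − 1.02 = 0.809.

0.809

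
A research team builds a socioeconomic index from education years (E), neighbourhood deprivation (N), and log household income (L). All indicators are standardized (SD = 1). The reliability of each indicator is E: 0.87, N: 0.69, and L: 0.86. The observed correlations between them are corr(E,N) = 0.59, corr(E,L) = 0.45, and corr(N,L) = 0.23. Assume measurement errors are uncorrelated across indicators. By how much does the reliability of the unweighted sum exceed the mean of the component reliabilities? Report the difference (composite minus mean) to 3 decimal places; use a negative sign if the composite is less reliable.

Var(sum) = 3 + 2.54 = 5.54; true-score variance = 2.42 + 2.54 = 4.96; composite reliability = 0.8953.
Mean component reliability = 0.8067.
Difference = 0.8953 − 0.8067 = 0.089.

0.089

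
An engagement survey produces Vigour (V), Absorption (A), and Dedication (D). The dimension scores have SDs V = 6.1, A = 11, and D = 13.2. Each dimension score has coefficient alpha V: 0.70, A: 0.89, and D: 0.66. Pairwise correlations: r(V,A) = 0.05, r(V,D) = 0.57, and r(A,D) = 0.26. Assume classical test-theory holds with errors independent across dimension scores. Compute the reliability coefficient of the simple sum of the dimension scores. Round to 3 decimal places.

Var(V+A+D) = 6.1² + 11² + 13.2² + 2·[6.1·11·0.05 + 6.1·13.2·0.57 + 11·13.2·0.26] = 332.45 + 174.007 = 506.457.
With uncorrelated errors the cross-covariances are all true-score covariance, so they carry over unchanged; only the diagonal terms shrink to ρᵢσᵢ².
True-score variance = [6.1²·0.70 + 11²·0.89 + 13.2²·0.66] + 174.007 = 248.735 + 174.007 = 422.742.
Reliability = 422.742 / 506.457 = 0.835.

0.835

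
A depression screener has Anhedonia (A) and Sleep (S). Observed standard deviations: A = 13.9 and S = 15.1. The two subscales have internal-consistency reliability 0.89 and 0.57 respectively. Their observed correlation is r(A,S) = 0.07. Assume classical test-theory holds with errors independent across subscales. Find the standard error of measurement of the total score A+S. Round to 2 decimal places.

Var(total) = 421.22 + 29.3846 = 450.605.
True-score variance = 301.923 + 29.3846 = 331.307, so reliability = 0.7353.
Error variance = 450.605 − 331.307 = 119.297; SEM = √119.297 = 10.92.

10.92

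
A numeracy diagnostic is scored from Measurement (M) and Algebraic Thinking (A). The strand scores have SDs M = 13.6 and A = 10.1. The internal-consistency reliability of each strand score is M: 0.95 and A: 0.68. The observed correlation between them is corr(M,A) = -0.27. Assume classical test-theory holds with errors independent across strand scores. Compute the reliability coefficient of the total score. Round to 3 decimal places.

Var(M+A) = 13.6² + 10.1² + 2·[13.6·10.1·(-0.27)] = 286.97 − 74.1744 = 212.796.
With uncorrelated errors the cross-covariances are all true-score covariance, so they carry over unchanged; only the diagonal terms shrink to ρᵢσᵢ².
True-score variance = [13.6²·0.95 + 10.1²·0.68] − 74.1744 = 245.079 − 74.1744 = 170.904.
Reliability = 170.904 / 212.796 = 0.803.

0.803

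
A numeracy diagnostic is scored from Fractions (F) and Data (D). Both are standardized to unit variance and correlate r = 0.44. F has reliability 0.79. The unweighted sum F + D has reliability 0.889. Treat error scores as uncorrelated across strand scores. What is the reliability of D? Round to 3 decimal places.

Var(F+D) = 2 + 2·0.44 = 2.880.
True-score variance = ρ_F + ρ_D + 2·0.44, so 0.889 = (0.79 + ρ_D + 0.88) / 2.880.
ρ_D = 0.889·2.880 − 0.79 − 0.88 = 0.890.

0.890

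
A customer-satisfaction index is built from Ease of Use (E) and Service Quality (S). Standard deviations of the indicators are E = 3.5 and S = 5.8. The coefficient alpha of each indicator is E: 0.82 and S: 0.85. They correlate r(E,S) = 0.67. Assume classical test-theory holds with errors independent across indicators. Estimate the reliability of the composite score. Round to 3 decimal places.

0.901

Var(E+S) = 3.5² + 5.8² + 2·[3.5·5.8·0.67] = 45.89 + 27.202 = 73.092.
With uncorrelated errors the cross-covariances are all true-score covariance, so they carry over unchanged; only the diagonal terms shrink to ρᵢσᵢ².
True-score variance = [3.5²·0.82 + 5.8²·0.85] + 27.202 = 38.639 + 27.202 = 65.841.
Reliability = 65.841 / 73.092 = 0.901.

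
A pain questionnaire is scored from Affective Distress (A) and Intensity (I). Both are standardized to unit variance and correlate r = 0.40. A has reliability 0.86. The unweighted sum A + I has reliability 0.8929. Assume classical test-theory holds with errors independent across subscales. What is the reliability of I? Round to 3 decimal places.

0.840

Var(A+I) = 2 + 2·0.40 = 2.800.
True-score variance = ρ_A + ρ_I + 2·0.40, so 0.8929 = (0.86 + ρ_I + 0.80) / 2.800.
ρ_I = 0.8929·2.800 − 0.86 − 0.80 = 0.840.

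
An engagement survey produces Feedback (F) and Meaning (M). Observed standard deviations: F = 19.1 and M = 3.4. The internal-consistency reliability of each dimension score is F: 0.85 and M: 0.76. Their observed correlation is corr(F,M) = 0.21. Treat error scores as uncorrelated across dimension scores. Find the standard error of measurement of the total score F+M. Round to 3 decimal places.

Var(total) = 376.37 + 27.2748 = 403.645.
True-score variance = 318.874 + 27.2748 = 346.149, so reliability = 0.8576.
Error variance = 403.645 − 346.149 = 57.4959; SEM = √57.4959 = 7.583.

7.583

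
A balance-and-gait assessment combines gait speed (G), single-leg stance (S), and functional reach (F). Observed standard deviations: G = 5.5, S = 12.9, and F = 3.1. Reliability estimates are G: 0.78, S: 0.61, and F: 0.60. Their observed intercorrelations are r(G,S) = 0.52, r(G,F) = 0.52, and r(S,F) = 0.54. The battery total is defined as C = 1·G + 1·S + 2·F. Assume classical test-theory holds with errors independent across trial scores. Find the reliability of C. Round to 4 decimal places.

Var(C) = 5.5² + 12.9² + 2²·3.1² + 2·[5.5·12.9·0.52 + 2·5.5·3.1·0.52 + 2·12.9·3.1·0.54] = 235.1 + 195.63 = 430.73.
Under uncorrelated errors the observed covariances equal the true-score covariances, so only the own-variance terms attenuate.
True-score variance = [5.5²·0.78 + 12.9²·0.61 + 2²·3.1²·0.60] + 195.63 = 148.169 + 195.63 = 343.8.
Reliability = 343.8 / 430.73 = 0.7982.

0.7982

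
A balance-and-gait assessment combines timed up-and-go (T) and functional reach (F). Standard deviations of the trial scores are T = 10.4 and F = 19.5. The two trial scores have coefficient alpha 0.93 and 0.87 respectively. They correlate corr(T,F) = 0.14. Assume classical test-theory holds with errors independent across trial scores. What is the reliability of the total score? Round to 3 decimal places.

Var(T+F) = 10.4² + 19.5² + 2·[10.4·19.5·0.14] = 488.41 + 56.784 = 545.194.
Under uncorrelated errors the observed covariances equal the true-score covariances, so only the own-variance terms attenuate.
True-score variance = [10.4²·0.93 + 19.5²·0.87] + 56.784 = 431.406 + 56.784 = 488.19.
Reliability = 488.19 / 545.194 = 0.895.

0.895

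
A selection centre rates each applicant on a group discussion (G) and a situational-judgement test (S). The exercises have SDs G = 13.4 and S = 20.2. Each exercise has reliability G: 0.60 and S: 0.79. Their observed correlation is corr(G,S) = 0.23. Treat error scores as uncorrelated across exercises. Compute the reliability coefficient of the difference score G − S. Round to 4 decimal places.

0.6599

Var(G−S) = 13.4² + 20.2² − 2·13.4·20.2·0.23 = 587.6 − 124.513 = 463.087.
Because errors are independent across components, Cov(Tᵢ,Tⱼ) = Cov(Xᵢ,Xⱼ); the off-diagonal part of the true-score variance is the same as above.
True-score variance = [13.4²·0.60 + 20.2²·0.79] − 124.513 = 430.088 − 124.513 = 305.575.
Reliability = 305.575 / 463.087 = 0.6599.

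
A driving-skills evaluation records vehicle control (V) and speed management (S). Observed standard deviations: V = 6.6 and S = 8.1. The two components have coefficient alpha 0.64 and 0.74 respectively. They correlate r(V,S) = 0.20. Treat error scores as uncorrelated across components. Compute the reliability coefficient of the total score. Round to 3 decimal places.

Var(V+S) = 6.6² + 8.1² + 2·[6.6·8.1·0.20] = 109.17 + 21.384 = 130.554.
With uncorrelated errors the cross-covariances are all true-score covariance, so they carry over unchanged; only the diagonal terms shrink to ρᵢσᵢ².
True-score variance = [6.6²·0.64 + 8.1²·0.74] + 21.384 = 76.4298 + 21.384 = 97.8138.
Reliability = 97.8138 / 130.554 = 0.749.

0.749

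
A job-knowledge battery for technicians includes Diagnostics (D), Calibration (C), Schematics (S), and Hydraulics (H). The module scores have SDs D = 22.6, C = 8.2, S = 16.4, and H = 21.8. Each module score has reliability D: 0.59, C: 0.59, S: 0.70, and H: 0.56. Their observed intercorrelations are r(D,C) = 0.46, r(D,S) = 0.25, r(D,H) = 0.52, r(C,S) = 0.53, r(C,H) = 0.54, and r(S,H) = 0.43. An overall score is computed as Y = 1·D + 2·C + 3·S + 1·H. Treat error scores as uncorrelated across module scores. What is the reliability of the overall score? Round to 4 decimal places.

Var(Y) = 22.6² + 2²·8.2² + 3²·16.4² + 21.8² + 2·[2·22.6·8.2·0.46 + 3·22.6·16.4·0.25 + 22.6·21.8·0.52 + 6·8.2·16.4·0.53 + 2·8.2·21.8·0.54 + 3·16.4·21.8·0.43] = 3675.6 + 3573.15 = 7248.75.
Under uncorrelated errors the observed covariances equal the true-score covariances, so only the own-variance terms attenuate.
True-score variance = [22.6²·0.59 + 2²·8.2²·0.59 + 3²·16.4²·0.70 + 21.8²·0.56] + 3573.15 = 2420.62 + 3573.15 = 5993.77.
Reliability = 5993.77 / 7248.75 = 0.8269.

0.8269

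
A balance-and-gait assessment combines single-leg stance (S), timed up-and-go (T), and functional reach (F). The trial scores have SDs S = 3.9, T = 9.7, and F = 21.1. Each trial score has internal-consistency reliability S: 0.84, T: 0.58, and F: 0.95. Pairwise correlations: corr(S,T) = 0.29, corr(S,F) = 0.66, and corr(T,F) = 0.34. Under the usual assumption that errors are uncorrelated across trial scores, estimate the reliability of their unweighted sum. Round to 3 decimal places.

Var(S+T+F) = 3.9² + 9.7² + 21.1² + 2·[3.9·9.7·0.29 + 3.9·21.1·0.66 + 9.7·21.1·0.34] = 554.51 + 269.74 = 824.25.
Because errors are independent across components, Cov(Tᵢ,Tⱼ) = Cov(Xᵢ,Xⱼ); the off-diagonal part of the true-score variance is the same as above.
True-score variance = [3.9²·0.84 + 9.7²·0.58 + 21.1²·0.95] + 269.74 = 490.298 + 269.74 = 760.038.
Reliability = 760.038 / 824.25 = 0.922.

0.922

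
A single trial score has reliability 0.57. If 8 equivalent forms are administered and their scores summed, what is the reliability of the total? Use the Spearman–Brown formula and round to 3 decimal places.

0.914

ρ_k = kρ / (1 + (k−1)ρ) = 8·0.57 / (1 + 7·0.57) = 4.560 / 4.990 = 0.914.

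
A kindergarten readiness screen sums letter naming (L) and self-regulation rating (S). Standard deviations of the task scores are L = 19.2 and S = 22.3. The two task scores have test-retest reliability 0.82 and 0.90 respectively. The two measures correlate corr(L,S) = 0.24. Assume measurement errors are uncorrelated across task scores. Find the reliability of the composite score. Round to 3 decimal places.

Var(L+S) = 19.2² + 22.3² + 2·[19.2·22.3·0.24] = 865.93 + 205.517 = 1071.45.
With uncorrelated errors the cross-covariances are all true-score covariance, so they carry over unchanged; only the diagonal terms shrink to ρᵢσᵢ².
True-score variance = [19.2²·0.82 + 22.3²·0.90] + 205.517 = 749.846 + 205.517 = 955.363.
Reliability = 955.363 / 1071.45 = 0.892.

0.892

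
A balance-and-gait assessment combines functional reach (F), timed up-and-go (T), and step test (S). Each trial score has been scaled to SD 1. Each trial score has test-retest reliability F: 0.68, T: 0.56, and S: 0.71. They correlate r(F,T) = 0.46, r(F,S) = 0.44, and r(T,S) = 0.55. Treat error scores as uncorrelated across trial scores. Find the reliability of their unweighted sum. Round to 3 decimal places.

Var(F+T+S) = 3 + 2·[0.46 + 0.44 + 0.55] = 3 + 2.9 = 5.9.
Under uncorrelated errors the observed covariances equal the true-score covariances, so only the own-variance terms attenuate.
True-score variance = [0.68 + 0.56 + 0.71] + 2.9 = 1.95 + 2.9 = 4.85.
Reliability = 4.85 / 5.9 = 0.822.

0.822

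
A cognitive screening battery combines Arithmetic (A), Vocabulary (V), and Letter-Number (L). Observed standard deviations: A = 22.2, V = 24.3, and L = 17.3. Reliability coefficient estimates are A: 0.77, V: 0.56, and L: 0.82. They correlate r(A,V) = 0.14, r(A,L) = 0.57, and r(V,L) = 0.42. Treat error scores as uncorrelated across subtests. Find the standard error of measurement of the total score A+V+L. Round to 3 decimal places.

Var(total) = 1382.62 + 942.005 = 2324.62.
True-score variance = 955.579 + 942.005 = 1897.58, so reliability = 0.8163.
Error variance = 2324.62 − 1897.58 = 427.041; SEM = √427.041 = 20.665.

20.665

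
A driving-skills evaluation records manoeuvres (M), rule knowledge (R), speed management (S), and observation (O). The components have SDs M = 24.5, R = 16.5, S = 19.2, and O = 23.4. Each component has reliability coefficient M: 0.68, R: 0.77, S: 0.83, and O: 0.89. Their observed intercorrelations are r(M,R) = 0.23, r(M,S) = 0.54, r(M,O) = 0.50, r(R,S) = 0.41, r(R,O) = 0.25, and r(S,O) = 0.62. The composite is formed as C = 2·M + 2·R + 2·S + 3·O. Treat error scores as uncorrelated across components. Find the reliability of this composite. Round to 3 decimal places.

Var(C) = 2²·24.5² + 2²·16.5² + 2²·19.2² + 3²·23.4² + 2·[4·24.5·16.5·0.23 + 4·24.5·19.2·0.54 + 6·24.5·23.4·0.50 + 4·16.5·19.2·0.41 + 6·16.5·23.4·0.25 + 6·19.2·23.4·0.62] = 9892.6 + 11755.8 = 21648.4.
With uncorrelated errors the cross-covariances are all true-score covariance, so they carry over unchanged; only the diagonal terms shrink to ρᵢσᵢ².
True-score variance = [2²·24.5²·0.68 + 2²·16.5²·0.77 + 2²·19.2²·0.83 + 3²·23.4²·0.89] + 11755.8 = 8081.05 + 11755.8 = 19836.8.
Reliability = 19836.8 / 21648.4 = 0.916.

0.916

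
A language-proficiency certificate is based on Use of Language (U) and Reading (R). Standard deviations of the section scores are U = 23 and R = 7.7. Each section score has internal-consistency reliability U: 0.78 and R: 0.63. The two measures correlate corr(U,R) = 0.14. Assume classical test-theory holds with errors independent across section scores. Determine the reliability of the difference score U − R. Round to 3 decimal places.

Var(U−R) = 23² + 7.7² − 2·23·7.7·0.14 = 588.29 − 49.588 = 538.702.
With uncorrelated errors the cross-covariances are all true-score covariance, so they carry over unchanged; only the diagonal terms shrink to ρᵢσᵢ².
True-score variance = [23²·0.78 + 7.7²·0.63] − 49.588 = 449.973 − 49.588 = 400.385.
Reliability = 400.385 / 538.702 = 0.743.

0.743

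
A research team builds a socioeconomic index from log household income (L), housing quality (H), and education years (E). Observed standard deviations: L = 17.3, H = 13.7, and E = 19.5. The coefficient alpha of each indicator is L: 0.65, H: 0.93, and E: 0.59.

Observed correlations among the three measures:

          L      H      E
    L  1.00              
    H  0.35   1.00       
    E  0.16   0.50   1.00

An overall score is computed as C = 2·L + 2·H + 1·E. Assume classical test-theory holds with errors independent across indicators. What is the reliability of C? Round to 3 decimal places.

0.832

Var(C) = 2²·17.3² + 2²·13.7² + 19.5² + 2·[4·17.3·13.7·0.35 + 2·17.3·19.5·0.16 + 2·13.7·19.5·0.50] = 2328.17 + 1413.83 = 3742.
With uncorrelated errors the cross-covariances are all true-score covariance, so they carry over unchanged; only the diagonal terms shrink to ρᵢσᵢ².
True-score variance = [2²·17.3²·0.65 + 2²·13.7²·0.93 + 19.5²·0.59] + 1413.83 = 1700.71 + 1413.83 = 3114.54.
Reliability = 3114.54 / 3742 = 0.832.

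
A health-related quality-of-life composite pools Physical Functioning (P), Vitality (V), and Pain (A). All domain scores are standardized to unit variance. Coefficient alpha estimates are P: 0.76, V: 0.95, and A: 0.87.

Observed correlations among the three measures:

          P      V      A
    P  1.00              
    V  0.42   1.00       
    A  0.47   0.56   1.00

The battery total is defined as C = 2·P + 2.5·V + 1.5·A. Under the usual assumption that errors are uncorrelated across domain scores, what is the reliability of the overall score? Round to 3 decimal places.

Var(C) = 2² + 2.5² + 1.5² + 2·[5·0.42 + 3·0.47 + 3.75·0.56] = 12.5 + 11.22 = 23.72.
Under uncorrelated errors the observed covariances equal the true-score covariances, so only the own-variance terms attenuate.
True-score variance = [2²·0.76 + 2.5²·0.95 + 1.5²·0.87] + 11.22 = 10.935 + 11.22 = 22.155.
Reliability = 22.155 / 23.72 = 0.934.

0.934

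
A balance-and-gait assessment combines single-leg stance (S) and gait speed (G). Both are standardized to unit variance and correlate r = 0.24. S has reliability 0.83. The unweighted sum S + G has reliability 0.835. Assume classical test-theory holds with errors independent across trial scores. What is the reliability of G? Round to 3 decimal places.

0.761

Var(S+G) = 2 + 2·0.24 = 2.480.
True-score variance = ρ_S + ρ_G + 2·0.24, so 0.835 = (0.83 + ρ_G + 0.48) / 2.480.
ρ_G = 0.835·2.480 − 0.83 − 0.48 = 0.761.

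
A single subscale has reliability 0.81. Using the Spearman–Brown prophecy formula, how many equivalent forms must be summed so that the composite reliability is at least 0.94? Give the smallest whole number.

4

k ≥ ρ*(1−ρ₁)/(ρ₁(1−ρ*)) = 0.94·0.19 / (0.81·0.06) = 3.675.
Smallest integer k = 4.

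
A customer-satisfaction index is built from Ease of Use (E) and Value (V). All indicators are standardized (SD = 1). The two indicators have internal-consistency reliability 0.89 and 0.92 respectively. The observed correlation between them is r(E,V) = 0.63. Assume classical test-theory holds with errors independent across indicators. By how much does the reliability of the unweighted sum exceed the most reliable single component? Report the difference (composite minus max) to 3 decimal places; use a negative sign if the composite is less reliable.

0.022

Var(sum) = 2 + 1.26 = 3.26; true-score variance = 1.81 + 1.26 = 3.07; composite reliability = 0.9417.
Max component reliability = 0.9200.
Difference = 0.9417 − 0.9200 = 0.022.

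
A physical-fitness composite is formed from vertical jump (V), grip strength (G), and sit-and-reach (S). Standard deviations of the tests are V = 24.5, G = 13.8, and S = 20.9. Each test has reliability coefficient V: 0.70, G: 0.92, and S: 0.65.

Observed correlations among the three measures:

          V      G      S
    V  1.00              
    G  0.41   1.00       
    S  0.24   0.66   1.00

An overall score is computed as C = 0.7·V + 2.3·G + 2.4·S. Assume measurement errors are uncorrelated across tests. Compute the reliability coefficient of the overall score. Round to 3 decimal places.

Var(C) = 0.7²·24.5² + 2.3²·13.8² + 2.4²·20.9² + 2·[1.61·24.5·13.8·0.41 + 1.68·24.5·20.9·0.24 + 5.52·13.8·20.9·0.66] = 3817.58 + 2960.82 = 6778.4.
With uncorrelated errors the cross-covariances are all true-score covariance, so they carry over unchanged; only the diagonal terms shrink to ρᵢσᵢ².
True-score variance = [0.7²·24.5²·0.70 + 2.3²·13.8²·0.92 + 2.4²·20.9²·0.65] + 2960.82 = 2768.14 + 2960.82 = 5728.96.
Reliability = 5728.96 / 6778.4 = 0.845.

0.845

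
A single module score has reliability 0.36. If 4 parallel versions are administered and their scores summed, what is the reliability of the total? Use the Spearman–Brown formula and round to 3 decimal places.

0.692

ρ_k = kρ / (1 + (k−1)ρ) = 4·0.36 / (1 + 3·0.36) = 1.440 / 2.080 = 0.692.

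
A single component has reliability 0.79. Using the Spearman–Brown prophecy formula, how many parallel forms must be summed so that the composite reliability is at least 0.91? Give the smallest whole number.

3

k ≥ ρ*(1−ρ₁)/(ρ₁(1−ρ*)) = 0.91·0.21 / (0.79·0.09) = 2.688.
Smallest integer k = 3.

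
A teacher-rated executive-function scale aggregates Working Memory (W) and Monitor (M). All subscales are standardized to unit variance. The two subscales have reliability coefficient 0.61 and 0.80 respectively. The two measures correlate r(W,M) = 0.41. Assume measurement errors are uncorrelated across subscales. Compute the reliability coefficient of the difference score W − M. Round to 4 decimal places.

0.5000

Var(W−M) = 1 + 1 − 2·0.41 = 2 − 0.82 = 1.18.
Under uncorrelated errors the observed covariances equal the true-score covariances, so only the own-variance terms attenuate.
True-score variance = [0.61 + 0.80] − 0.82 = 1.41 − 0.82 = 0.59.
Reliability = 0.59 / 1.18 = 0.5000.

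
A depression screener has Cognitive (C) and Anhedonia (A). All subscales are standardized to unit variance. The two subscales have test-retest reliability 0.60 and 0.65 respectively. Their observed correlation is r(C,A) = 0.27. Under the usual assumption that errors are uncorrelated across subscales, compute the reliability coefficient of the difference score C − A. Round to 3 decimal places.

Var(C−A) = 1 + 1 − 2·0.27 = 2 − 0.54 = 1.46.
Under uncorrelated errors the observed covariances equal the true-score covariances, so only the own-variance terms attenuate.
True-score variance = [0.60 + 0.65] − 0.54 = 1.25 − 0.54 = 0.71.
Reliability = 0.71 / 1.46 = 0.486.

0.486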